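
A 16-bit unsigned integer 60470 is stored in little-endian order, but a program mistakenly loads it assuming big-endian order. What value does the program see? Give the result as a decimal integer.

14060

60470 in 16-bit hexadecimal is 0xEC36.
Stored little-endian, the bytes at ascending addresses are 36 EC.
Read back as big-endian, the last byte is least significant, giving 0x36EC.
0x36EC = 14060.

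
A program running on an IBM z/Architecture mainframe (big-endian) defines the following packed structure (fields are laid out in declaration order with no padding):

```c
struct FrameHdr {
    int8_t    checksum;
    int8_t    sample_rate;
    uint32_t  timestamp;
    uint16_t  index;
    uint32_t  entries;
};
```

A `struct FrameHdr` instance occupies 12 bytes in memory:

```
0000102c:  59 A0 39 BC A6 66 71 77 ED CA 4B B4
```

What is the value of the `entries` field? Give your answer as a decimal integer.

`entries` follows `checksum` (1 B), `sample_rate` (1 B), `timestamp` (4 B), `index` (2 B), so it starts at offset 1 + 1 + 4 + 2 = 8 and occupies 4 bytes.
Bytes at offsets 8..11: ED CA 4B B4.
In big-endian order the high byte comes first in memory.
The bytes are already most-significant first: 0xEDCA4BB4.
0xEDCA4BB4 = 3989457844.

3989457844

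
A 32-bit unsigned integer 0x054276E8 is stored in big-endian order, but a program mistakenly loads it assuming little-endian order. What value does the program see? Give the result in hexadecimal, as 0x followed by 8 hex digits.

Stored big-endian, the bytes at ascending addresses are 05 42 76 E8.
Read back as little-endian, the first byte is least significant, giving 0xE8764205.

0xE8764205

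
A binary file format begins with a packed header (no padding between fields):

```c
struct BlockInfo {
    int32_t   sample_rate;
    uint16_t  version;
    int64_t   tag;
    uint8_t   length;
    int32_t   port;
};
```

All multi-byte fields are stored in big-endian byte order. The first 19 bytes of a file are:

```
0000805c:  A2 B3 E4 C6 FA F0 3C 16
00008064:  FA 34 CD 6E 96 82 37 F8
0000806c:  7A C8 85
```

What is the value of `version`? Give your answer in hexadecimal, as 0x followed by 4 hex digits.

0xFAF0

`version` follows `sample_rate` (4 bytes), so it starts at byte offset 4 and occupies 2 bytes.
Bytes at offsets 4..5: FA F0.
In big-endian order the high byte comes first in memory.
The bytes are already most-significant first: 0xFAF0.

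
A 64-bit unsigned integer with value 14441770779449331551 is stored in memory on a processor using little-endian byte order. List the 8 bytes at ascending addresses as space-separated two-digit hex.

5F 8F B1 14 02 7A 6B C8

14441770779449331551 in hexadecimal, padded to 64 bits, is 0xC86B7A0214B18F5F.
Split into bytes (most-significant first): C8 6B 7A 02 14 B1 8F 5F.
In little-endian order the low byte comes first in memory.
So at ascending addresses the bytes are 5F 8F B1 14 02 7A 6B C8.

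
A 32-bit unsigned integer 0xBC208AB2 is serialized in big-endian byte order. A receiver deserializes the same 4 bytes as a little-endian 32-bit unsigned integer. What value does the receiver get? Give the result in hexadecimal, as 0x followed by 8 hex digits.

Stored big-endian, the bytes at ascending addresses are BC 20 8A B2.
Read back as little-endian, the first byte is least significant, giving 0xB28A20BC.

0xB28A20BC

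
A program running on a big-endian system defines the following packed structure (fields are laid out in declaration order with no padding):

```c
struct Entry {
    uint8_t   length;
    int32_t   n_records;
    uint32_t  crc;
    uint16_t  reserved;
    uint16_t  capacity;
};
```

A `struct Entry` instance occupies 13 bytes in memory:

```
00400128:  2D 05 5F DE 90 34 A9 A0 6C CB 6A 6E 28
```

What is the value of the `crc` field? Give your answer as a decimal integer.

883531884

`crc` follows `length` (1 B), `n_records` (4 B), so it starts at offset 1 + 4 = 5 and occupies 4 bytes.
Bytes at offsets 5..8: 34 A9 A0 6C.
In big-endian order the high byte comes first in memory.
The bytes are already most-significant first: 0x34A9A06C.
0x34A9A06C = 883531884.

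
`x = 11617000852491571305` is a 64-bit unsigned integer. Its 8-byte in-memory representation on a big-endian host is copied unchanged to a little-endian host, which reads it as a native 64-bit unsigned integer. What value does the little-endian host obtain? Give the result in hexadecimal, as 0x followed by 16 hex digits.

11617000852491571305 in 64-bit hexadecimal is 0xA137E0B9D02B9069.
Stored big-endian, the bytes at ascending addresses are A1 37 E0 B9 D0 2B 90 69.
Read back as little-endian, the first byte is least significant, giving 0x69902BD0B9E037A1.

0x69902BD0B9E037A1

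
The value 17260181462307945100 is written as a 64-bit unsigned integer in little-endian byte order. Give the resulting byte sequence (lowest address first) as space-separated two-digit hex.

17260181462307945100 in hexadecimal, padded to 64 bits, is 0xEF887B9773A5BA8C.
Split into bytes (most-significant first): EF 88 7B 97 73 A5 BA 8C.
Little-endian: lowest address holds the least-significant byte.
So at ascending addresses the bytes are 8C BA A5 73 97 7B 88 EF.

8C BA A5 73 97 7B 88 EF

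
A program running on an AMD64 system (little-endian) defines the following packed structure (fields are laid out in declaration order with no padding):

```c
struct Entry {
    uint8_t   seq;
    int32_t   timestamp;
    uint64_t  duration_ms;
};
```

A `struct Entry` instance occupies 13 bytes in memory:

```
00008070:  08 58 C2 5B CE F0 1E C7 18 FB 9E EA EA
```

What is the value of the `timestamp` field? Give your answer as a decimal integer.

`timestamp` follows `seq` (1 byte), so it starts at byte offset 1 and occupies 4 bytes.
Bytes at offsets 1..4: 58 C2 5B CE.
In little-endian order the low byte comes first in memory.
Reassemble most-significant byte first: CE 5B C2 58 → 0xCE5BC258.
Top bit is set, so as a signed 32-bit value this is 0xCE5BC258 − 2^32 = -832847272.

-832847272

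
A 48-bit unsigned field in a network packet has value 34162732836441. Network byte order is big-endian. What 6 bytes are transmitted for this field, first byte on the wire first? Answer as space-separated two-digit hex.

34162732836441 in hexadecimal, padded to 48 bits, is 0x1F12218E2659.
Split into bytes (most-significant first): 1F 12 21 8E 26 59.
Big-endian stores the most-significant byte at the lowest address.
So the memory order matches the most-significant-first order: 1F 12 21 8E 26 59.

1F 12 21 8E 26 59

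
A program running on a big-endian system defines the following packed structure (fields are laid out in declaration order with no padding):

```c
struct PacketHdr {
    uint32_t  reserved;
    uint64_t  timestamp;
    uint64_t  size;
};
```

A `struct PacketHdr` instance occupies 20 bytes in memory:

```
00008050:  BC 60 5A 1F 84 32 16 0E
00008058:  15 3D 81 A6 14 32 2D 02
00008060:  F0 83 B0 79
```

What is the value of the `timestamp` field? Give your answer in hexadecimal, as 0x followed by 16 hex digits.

0x8432160E153D81A6

`timestamp` follows `reserved` (4 bytes), so it starts at byte offset 4 and occupies 8 bytes.
Bytes at offsets 4..11: 84 32 16 0E 15 3D 81 A6.
Big-endian stores the most-significant byte at the lowest address.
The bytes are already most-significant first: 0x8432160E153D81A6.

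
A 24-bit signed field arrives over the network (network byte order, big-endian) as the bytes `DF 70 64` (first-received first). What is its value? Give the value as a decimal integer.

-2133916

Big-endian: lowest address holds the most-significant byte.
The bytes are already most-significant first: 0xDF7064.
Top bit is set, so as a signed 24-bit value this is 0xDF7064 − 2^24 = -2133916.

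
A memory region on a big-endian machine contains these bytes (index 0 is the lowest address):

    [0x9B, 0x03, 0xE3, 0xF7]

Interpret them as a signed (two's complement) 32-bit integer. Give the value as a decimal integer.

-1694243849

In big-endian order the high byte comes first in memory.
The bytes are already most-significant first: 0x9B03E3F7.
Top bit is set, so as a signed 32-bit value this is 0x9B03E3F7 − 2^32 = -1694243849.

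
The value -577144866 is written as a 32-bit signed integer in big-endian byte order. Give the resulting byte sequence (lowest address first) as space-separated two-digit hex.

Two's complement of -577144866 in 32 bits: 577144866 = 0x22668822; invert → 0xDD9977DD; add 1 → 0xDD9977DE.
Split into bytes (most-significant first): DD 99 77 DE.
In big-endian order the high byte comes first in memory.
So the memory order matches the most-significant-first order: DD 99 77 DE.

DD 99 77 DE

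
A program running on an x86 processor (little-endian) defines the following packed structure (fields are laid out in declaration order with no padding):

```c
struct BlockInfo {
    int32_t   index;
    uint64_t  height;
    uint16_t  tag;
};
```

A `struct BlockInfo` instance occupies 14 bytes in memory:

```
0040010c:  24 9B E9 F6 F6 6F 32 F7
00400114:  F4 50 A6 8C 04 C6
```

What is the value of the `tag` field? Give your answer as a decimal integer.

`tag` follows `index` (4 B), `height` (8 B), so it starts at offset 4 + 8 = 12 and occupies 2 bytes.
Bytes at offsets 12..13: 04 C6.
Little-endian: lowest address holds the least-significant byte.
Reassemble most-significant byte first: C6 04 → 0xC604.
0xC604 = 50692.

50692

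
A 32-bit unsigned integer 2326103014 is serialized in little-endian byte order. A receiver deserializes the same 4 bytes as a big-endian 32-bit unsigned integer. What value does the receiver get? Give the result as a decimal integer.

3867387274

2326103014 in 32-bit hexadecimal is 0x8AA583E6.
Stored little-endian, the bytes at ascending addresses are E6 83 A5 8A.
Read back as big-endian, the last byte is least significant, giving 0xE683A58A.
0xE683A58A = 3867387274.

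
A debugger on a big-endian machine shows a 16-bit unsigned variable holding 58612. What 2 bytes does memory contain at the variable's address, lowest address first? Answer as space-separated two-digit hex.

E4 F4

58612 in hexadecimal, padded to 16 bits, is 0xE4F4.
Split into bytes (most-significant first): E4 F4.
In big-endian order the high byte comes first in memory.
So the memory order matches the most-significant-first order: E4 F4.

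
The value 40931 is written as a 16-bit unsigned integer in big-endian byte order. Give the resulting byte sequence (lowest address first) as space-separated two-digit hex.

40931 in hexadecimal, padded to 16 bits, is 0x9FE3.
Split into bytes (most-significant first): 9F E3.
Big-endian stores the most-significant byte at the lowest address.
So the memory order matches the most-significant-first order: 9F E3.

9F E3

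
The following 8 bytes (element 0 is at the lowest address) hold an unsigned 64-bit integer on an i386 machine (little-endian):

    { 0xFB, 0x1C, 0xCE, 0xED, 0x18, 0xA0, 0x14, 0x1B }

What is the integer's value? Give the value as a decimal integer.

1951360567487634683

Little-endian: lowest address holds the least-significant byte.
Reassemble most-significant byte first: 1B 14 A0 18 ED CE 1C FB → 0x1B14A018EDCE1CFB.
0x1B14A018EDCE1CFB = 1951360567487634683.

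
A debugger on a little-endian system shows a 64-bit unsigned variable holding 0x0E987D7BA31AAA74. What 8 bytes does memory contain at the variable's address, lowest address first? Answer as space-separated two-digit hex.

Split into bytes (most-significant first): 0E 98 7D 7B A3 1A AA 74.
Little-endian: lowest address holds the least-significant byte.
So at ascending addresses the bytes are 74 AA 1A A3 7B 7D 98 0E.

74 AA 1A A3 7B 7D 98 0E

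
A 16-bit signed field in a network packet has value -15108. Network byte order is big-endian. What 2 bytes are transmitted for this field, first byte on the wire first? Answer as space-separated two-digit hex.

Two's complement of -15108 in 16 bits: 15108 = 0x3B04; invert → 0xC4FB; add 1 → 0xC4FC.
Split into bytes (most-significant first): C4 FC.
Big-endian stores the most-significant byte at the lowest address.
So the memory order matches the most-significant-first order: C4 FC.

C4 FC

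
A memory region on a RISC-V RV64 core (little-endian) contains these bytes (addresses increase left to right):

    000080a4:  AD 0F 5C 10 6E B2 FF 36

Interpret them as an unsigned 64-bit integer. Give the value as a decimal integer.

Little-endian stores the least-significant byte at the lowest address.
Reassemble most-significant byte first: 36 FF B2 6E 10 5C 0F AD → 0x36FFB26E105C0FAD.
0x36FFB26E105C0FAD = 3963082382899941293.

3963082382899941293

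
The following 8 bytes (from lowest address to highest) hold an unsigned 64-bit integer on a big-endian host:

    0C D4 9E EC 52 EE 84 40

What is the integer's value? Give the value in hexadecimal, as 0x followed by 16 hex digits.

0x0CD49EEC52EE8440

In big-endian order the high byte comes first in memory.
The bytes are already most-significant first: 0x0CD49EEC52EE8440.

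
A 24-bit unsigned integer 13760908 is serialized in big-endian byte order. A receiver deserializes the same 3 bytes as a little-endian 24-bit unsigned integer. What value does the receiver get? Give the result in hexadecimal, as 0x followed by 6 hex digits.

0x8CF9D1

13760908 in 24-bit hexadecimal is 0xD1F98C.
Stored big-endian, the bytes at ascending addresses are D1 F9 8C.
Read back as little-endian, the first byte is least significant, giving 0x8CF9D1.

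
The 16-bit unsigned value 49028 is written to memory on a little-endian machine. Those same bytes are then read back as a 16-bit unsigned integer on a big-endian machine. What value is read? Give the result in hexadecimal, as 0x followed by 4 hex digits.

49028 in 16-bit hexadecimal is 0xBF84.
Stored little-endian, the bytes at ascending addresses are 84 BF.
Read back as big-endian, the last byte is least significant, giving 0x84BF.

0x84BF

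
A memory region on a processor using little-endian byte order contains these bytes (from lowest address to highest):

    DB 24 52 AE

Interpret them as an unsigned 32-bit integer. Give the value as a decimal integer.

2924618971

Little-endian stores the least-significant byte at the lowest address.
Reassemble most-significant byte first: AE 52 24 DB → 0xAE5224DB.
0xAE5224DB = 2924618971.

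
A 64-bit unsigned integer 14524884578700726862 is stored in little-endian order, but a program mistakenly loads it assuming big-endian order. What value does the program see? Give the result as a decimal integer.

5661589286026318537

14524884578700726862 in 64-bit hexadecimal is 0xC992C1917501924E.
Stored little-endian, the bytes at ascending addresses are 4E 92 01 75 91 C1 92 C9.
Read back as big-endian, the last byte is least significant, giving 0x4E92017591C192C9.
0x4E92017591C192C9 = 5661589286026318537.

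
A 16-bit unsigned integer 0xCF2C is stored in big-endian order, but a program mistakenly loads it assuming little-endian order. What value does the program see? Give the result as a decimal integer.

11471

Stored big-endian, the bytes at ascending addresses are CF 2C.
Read back as little-endian, the first byte is least significant, giving 0x2CCF.
0x2CCF = 11471.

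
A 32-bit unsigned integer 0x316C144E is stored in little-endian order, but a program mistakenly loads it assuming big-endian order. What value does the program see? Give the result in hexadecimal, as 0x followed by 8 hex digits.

0x4E146C31

Stored little-endian, the bytes at ascending addresses are 4E 14 6C 31.
Read back as big-endian, the last byte is least significant, giving 0x4E146C31.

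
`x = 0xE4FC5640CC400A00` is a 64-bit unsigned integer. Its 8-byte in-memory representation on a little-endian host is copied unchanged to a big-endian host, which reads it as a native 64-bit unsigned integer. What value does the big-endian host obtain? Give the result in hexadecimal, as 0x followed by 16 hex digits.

0x000A40CC4056FCE4

Stored little-endian, the bytes at ascending addresses are 00 0A 40 CC 40 56 FC E4.
Read back as big-endian, the last byte is least significant, giving 0x000A40CC4056FCE4.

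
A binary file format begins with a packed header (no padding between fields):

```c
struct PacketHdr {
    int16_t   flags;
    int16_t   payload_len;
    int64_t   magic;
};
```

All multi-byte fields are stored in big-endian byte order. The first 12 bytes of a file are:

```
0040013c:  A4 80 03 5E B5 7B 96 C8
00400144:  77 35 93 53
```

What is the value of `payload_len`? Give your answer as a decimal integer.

862

`payload_len` follows `flags` (2 bytes), so it starts at byte offset 2 and occupies 2 bytes.
Bytes at offsets 2..3: 03 5E.
Big-endian stores the most-significant byte at the lowest address.
The bytes are already most-significant first: 0x035E.
0x035E = 862.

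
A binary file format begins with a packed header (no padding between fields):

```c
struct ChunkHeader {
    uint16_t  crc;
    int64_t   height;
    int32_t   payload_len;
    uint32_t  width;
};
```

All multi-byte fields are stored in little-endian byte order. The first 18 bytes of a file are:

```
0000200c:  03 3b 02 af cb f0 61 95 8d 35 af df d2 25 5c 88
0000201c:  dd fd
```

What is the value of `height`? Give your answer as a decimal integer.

3858904703610629890

`height` follows `crc` (2 bytes), so it starts at byte offset 2 and occupies 8 bytes.
Bytes at offsets 2..9: 02 AF CB F0 61 95 8D 35.
Little-endian stores the least-significant byte at the lowest address.
Reassemble most-significant byte first: 35 8D 95 61 F0 CB AF 02 → 0x358D9561F0CBAF02.
0x358D9561F0CBAF02 = 3858904703610629890.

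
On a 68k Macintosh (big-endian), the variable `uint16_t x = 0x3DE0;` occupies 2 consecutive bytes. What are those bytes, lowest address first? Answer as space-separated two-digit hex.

Split into bytes (most-significant first): 3D E0.
Big-endian stores the most-significant byte at the lowest address.
So the memory order matches the most-significant-first order: 3D E0.

3D E0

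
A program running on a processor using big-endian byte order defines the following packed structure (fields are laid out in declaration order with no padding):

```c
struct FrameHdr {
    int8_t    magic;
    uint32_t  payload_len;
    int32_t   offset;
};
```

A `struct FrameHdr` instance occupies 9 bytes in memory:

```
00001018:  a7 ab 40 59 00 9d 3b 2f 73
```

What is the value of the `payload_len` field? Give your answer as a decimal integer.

`payload_len` follows `magic` (1 byte), so it starts at byte offset 1 and occupies 4 bytes.
Bytes at offsets 1..4: AB 40 59 00.
Big-endian stores the most-significant byte at the lowest address.
The bytes are already most-significant first: 0xAB405900.
0xAB405900 = 2873121024.

2873121024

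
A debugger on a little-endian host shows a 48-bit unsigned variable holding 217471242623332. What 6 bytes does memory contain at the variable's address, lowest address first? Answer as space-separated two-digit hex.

64 59 2A F8 C9 C5

217471242623332 in hexadecimal, padded to 48 bits, is 0xC5C9F82A5964.
Split into bytes (most-significant first): C5 C9 F8 2A 59 64.
In little-endian order the low byte comes first in memory.
So at ascending addresses the bytes are 64 59 2A F8 C9 C5.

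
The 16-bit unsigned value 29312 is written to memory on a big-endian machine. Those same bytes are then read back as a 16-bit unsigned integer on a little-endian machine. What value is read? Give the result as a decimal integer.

29312 in 16-bit hexadecimal is 0x7280.
Stored big-endian, the bytes at ascending addresses are 72 80.
Read back as little-endian, the first byte is least significant, giving 0x8072.
0x8072 = 32882.

32882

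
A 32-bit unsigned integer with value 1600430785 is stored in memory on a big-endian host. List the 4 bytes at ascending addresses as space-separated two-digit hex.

5F 64 A2 C1

1600430785 in hexadecimal, padded to 32 bits, is 0x5F64A2C1.
Split into bytes (most-significant first): 5F 64 A2 C1.
In big-endian order the high byte comes first in memory.
So the memory order matches the most-significant-first order: 5F 64 A2 C1.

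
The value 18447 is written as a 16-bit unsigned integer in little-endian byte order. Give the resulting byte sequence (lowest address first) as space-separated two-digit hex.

0F 48

18447 in hexadecimal, padded to 16 bits, is 0x480F.
Split into bytes (most-significant first): 48 0F.
In little-endian order the low byte comes first in memory.
So at ascending addresses the bytes are 0F 48.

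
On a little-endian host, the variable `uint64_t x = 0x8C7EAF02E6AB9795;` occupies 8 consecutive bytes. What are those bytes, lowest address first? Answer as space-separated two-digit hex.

95 97 AB E6 02 AF 7E 8C

Split into bytes (most-significant first): 8C 7E AF 02 E6 AB 97 95.
Little-endian: lowest address holds the least-significant byte.
So at ascending addresses the bytes are 95 97 AB E6 02 AF 7E 8C.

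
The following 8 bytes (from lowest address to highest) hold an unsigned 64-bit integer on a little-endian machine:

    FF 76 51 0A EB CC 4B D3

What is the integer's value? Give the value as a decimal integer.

15225488275118585599

Little-endian: lowest address holds the least-significant byte.
Reassemble most-significant byte first: D3 4B CC EB 0A 51 76 FF → 0xD34BCCEB0A5176FF.
0xD34BCCEB0A5176FF = 15225488275118585599.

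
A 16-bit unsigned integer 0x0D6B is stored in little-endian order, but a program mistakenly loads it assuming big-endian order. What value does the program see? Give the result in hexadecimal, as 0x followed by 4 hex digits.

Stored little-endian, the bytes at ascending addresses are 6B 0D.
Read back as big-endian, the last byte is least significant, giving 0x6B0D.

0x6B0D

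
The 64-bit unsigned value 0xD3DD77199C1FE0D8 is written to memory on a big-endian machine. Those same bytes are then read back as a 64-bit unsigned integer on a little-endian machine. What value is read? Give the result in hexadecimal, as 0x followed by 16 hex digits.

0xD8E01F9C1977DDD3

Stored big-endian, the bytes at ascending addresses are D3 DD 77 19 9C 1F E0 D8.
Read back as little-endian, the first byte is least significant, giving 0xD8E01F9C1977DDD3.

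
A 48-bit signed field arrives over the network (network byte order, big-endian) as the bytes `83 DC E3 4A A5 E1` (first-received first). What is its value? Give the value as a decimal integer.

-136490247346719

In big-endian order the high byte comes first in memory.
The bytes are already most-significant first: 0x83DCE34AA5E1.
Top bit is set, so as a signed 48-bit value this is 0x83DCE34AA5E1 − 2^48 = -136490247346719.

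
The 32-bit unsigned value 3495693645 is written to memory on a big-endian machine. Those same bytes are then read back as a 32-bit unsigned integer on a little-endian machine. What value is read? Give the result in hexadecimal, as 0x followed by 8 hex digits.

3495693645 in 32-bit hexadecimal is 0xD05C0D4D.
Stored big-endian, the bytes at ascending addresses are D0 5C 0D 4D.
Read back as little-endian, the first byte is least significant, giving 0x4D0D5CD0.

0x4D0D5CD0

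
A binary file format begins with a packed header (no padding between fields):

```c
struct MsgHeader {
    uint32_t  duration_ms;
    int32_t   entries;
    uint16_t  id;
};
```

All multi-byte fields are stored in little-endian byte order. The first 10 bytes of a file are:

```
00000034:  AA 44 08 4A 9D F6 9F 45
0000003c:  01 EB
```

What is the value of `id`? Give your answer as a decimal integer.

`id` follows `duration_ms` (4 B), `entries` (4 B), so it starts at offset 4 + 4 = 8 and occupies 2 bytes.
Bytes at offsets 8..9: 01 EB.
In little-endian order the low byte comes first in memory.
Reassemble most-significant byte first: EB 01 → 0xEB01.
0xEB01 = 60161.

60161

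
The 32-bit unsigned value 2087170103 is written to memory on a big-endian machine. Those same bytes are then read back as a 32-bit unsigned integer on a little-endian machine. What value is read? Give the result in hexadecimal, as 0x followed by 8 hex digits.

2087170103 in 32-bit hexadecimal is 0x7C67B037.
Stored big-endian, the bytes at ascending addresses are 7C 67 B0 37.
Read back as little-endian, the first byte is least significant, giving 0x37B0677C.

0x37B0677C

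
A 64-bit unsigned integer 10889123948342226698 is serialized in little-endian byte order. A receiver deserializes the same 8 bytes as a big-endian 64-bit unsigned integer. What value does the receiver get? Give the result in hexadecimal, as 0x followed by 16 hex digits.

10889123948342226698 in 64-bit hexadecimal is 0x971DF089B8232F0A.
Stored little-endian, the bytes at ascending addresses are 0A 2F 23 B8 89 F0 1D 97.
Read back as big-endian, the last byte is least significant, giving 0x0A2F23B889F01D97.

0x0A2F23B889F01D97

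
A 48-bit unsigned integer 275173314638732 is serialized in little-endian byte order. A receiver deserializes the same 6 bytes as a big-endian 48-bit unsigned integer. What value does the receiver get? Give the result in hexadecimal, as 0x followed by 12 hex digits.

0x8CB3ABC744FA

275173314638732 in 48-bit hexadecimal is 0xFA44C7ABB38C.
Stored little-endian, the bytes at ascending addresses are 8C B3 AB C7 44 FA.
Read back as big-endian, the last byte is least significant, giving 0x8CB3ABC744FA.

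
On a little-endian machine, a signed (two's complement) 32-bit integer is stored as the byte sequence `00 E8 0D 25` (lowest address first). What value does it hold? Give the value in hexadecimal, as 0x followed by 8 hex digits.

Little-endian: lowest address holds the least-significant byte.
Reassemble most-significant byte first: 25 0D E8 00 → 0x250DE800.

0x250DE800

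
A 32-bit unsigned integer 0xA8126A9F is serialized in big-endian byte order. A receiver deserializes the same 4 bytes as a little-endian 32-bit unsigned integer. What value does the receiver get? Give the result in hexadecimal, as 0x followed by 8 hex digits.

Stored big-endian, the bytes at ascending addresses are A8 12 6A 9F.
Read back as little-endian, the first byte is least significant, giving 0x9F6A12A8.

0x9F6A12A8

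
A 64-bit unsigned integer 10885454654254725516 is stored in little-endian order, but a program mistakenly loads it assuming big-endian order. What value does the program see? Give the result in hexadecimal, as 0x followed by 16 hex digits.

0x8CB9799D55E71097

10885454654254725516 in 64-bit hexadecimal is 0x9710E7559D79B98C.
Stored little-endian, the bytes at ascending addresses are 8C B9 79 9D 55 E7 10 97.
Read back as big-endian, the last byte is least significant, giving 0x8CB9799D55E71097.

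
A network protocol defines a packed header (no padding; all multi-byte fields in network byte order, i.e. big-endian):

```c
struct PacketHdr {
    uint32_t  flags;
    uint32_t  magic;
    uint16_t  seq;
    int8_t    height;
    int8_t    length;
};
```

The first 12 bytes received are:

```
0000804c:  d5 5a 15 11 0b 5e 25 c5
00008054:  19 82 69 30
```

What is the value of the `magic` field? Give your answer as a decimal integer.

190719429

`magic` follows `flags` (4 bytes), so it starts at byte offset 4 and occupies 4 bytes.
Bytes at offsets 4..7: 0B 5E 25 C5.
In big-endian order the high byte comes first in memory.
The bytes are already most-significant first: 0x0B5E25C5.
0x0B5E25C5 = 190719429.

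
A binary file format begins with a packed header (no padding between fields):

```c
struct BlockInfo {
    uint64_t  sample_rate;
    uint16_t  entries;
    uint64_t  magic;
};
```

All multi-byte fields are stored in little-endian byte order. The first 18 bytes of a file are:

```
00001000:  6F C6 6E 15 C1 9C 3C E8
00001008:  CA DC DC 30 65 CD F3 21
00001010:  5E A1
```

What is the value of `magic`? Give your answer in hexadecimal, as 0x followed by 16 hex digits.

`magic` follows `sample_rate` (8 B), `entries` (2 B), so it starts at offset 8 + 2 = 10 and occupies 8 bytes.
Bytes at offsets 10..17: DC 30 65 CD F3 21 5E A1.
In little-endian order the low byte comes first in memory.
Reassemble most-significant byte first: A1 5E 21 F3 CD 65 30 DC → 0xA15E21F3CD6530DC.

0xA15E21F3CD6530DC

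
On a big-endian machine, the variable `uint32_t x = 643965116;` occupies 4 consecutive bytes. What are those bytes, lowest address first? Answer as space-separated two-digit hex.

643965116 in hexadecimal, padded to 32 bits, is 0x266220BC.
Split into bytes (most-significant first): 26 62 20 BC.
Big-endian: lowest address holds the most-significant byte.
So the memory order matches the most-significant-first order: 26 62 20 BC.

26 62 20 BC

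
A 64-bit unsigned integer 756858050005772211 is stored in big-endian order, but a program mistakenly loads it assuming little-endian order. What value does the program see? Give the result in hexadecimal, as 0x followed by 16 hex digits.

0xB327FDEF62E6800A

756858050005772211 in 64-bit hexadecimal is 0x0A80E662EFFD27B3.
Stored big-endian, the bytes at ascending addresses are 0A 80 E6 62 EF FD 27 B3.
Read back as little-endian, the first byte is least significant, giving 0xB327FDEF62E6800A.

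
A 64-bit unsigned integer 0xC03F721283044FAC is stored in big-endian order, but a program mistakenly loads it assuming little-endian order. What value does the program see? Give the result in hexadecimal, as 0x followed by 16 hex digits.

0xAC4F048312723FC0

Stored big-endian, the bytes at ascending addresses are C0 3F 72 12 83 04 4F AC.
Read back as little-endian, the first byte is least significant, giving 0xAC4F048312723FC0.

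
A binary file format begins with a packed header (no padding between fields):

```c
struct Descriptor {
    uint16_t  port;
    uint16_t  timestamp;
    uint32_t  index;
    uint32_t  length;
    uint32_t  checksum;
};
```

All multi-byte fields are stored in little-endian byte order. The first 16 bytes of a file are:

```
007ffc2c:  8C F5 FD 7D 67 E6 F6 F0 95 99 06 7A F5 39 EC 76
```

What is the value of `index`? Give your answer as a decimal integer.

`index` follows `port` (2 B), `timestamp` (2 B), so it starts at offset 2 + 2 = 4 and occupies 4 bytes.
Bytes at offsets 4..7: 67 E6 F6 F0.
Little-endian stores the least-significant byte at the lowest address.
Reassemble most-significant byte first: F0 F6 E6 67 → 0xF0F6E667.
0xF0F6E667 = 4042712679.

4042712679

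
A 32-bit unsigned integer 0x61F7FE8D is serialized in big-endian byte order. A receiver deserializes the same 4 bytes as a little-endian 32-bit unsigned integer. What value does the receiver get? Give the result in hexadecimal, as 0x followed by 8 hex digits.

Stored big-endian, the bytes at ascending addresses are 61 F7 FE 8D.
Read back as little-endian, the first byte is least significant, giving 0x8DFEF761.

0x8DFEF761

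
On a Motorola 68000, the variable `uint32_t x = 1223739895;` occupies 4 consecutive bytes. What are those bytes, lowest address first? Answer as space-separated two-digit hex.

1223739895 in hexadecimal, padded to 32 bits, is 0x48F0C9F7.
Split into bytes (most-significant first): 48 F0 C9 F7.
In big-endian order the high byte comes first in memory.
So the memory order matches the most-significant-first order: 48 F0 C9 F7.

48 F0 C9 F7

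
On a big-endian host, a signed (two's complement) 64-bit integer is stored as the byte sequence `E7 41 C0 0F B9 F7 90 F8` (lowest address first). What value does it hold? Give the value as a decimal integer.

-1782932803684953864

Big-endian stores the most-significant byte at the lowest address.
The bytes are already most-significant first: 0xE741C00FB9F790F8.
Top bit is set, so as a signed 64-bit value this is 0xE741C00FB9F790F8 − 2^64 = -1782932803684953864.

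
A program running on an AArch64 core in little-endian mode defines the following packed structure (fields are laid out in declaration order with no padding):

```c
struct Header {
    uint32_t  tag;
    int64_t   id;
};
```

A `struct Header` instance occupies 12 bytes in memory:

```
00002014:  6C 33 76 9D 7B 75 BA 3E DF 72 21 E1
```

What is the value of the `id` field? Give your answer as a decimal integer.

`id` follows `tag` (4 bytes), so it starts at byte offset 4 and occupies 8 bytes.
Bytes at offsets 4..11: 7B 75 BA 3E DF 72 21 E1.
Little-endian stores the least-significant byte at the lowest address.
Reassemble most-significant byte first: E1 21 72 DF 3E BA 75 7B → 0xE12172DF3EBA757B.
Top bit is set, so as a signed 64-bit value this is 0xE12172DF3EBA757B − 2^64 = -2224370437788633733.

-2224370437788633733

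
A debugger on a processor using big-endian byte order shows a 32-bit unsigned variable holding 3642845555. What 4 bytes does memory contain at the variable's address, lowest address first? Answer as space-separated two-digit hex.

3642845555 in hexadecimal, padded to 32 bits, is 0xD9216973.
Split into bytes (most-significant first): D9 21 69 73.
Big-endian: lowest address holds the most-significant byte.
So the memory order matches the most-significant-first order: D9 21 69 73.

D9 21 69 73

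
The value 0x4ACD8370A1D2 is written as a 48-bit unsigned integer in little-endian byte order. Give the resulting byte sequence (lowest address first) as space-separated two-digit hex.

D2 A1 70 83 CD 4A

Split into bytes (most-significant first): 4A CD 83 70 A1 D2.
In little-endian order the low byte comes first in memory.
So at ascending addresses the bytes are D2 A1 70 83 CD 4A.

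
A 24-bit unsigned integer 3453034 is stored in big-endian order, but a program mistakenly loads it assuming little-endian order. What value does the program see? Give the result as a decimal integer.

6991924

3453034 in 24-bit hexadecimal is 0x34B06A.
Stored big-endian, the bytes at ascending addresses are 34 B0 6A.
Read back as little-endian, the first byte is least significant, giving 0x6AB034.
0x6AB034 = 6991924.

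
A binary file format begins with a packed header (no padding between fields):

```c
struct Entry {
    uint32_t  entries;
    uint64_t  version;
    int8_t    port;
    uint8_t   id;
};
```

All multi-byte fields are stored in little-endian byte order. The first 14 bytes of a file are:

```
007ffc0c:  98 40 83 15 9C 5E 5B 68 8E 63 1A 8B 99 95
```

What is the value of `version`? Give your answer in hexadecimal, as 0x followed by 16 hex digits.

`version` follows `entries` (4 bytes), so it starts at byte offset 4 and occupies 8 bytes.
Bytes at offsets 4..11: 9C 5E 5B 68 8E 63 1A 8B.
Little-endian: lowest address holds the least-significant byte.
Reassemble most-significant byte first: 8B 1A 63 8E 68 5B 5E 9C → 0x8B1A638E685B5E9C.

0x8B1A638E685B5E9C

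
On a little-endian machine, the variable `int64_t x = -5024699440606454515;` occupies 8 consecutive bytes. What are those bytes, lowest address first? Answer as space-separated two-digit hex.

0D 5D 8C 13 7B AE 44 BA

Two's complement of -5024699440606454515 in 64 bits: 5024699440606454515 = 0x45BB5184EC73A2F3; invert → 0xBA44AE7B138C5D0C; add 1 → 0xBA44AE7B138C5D0D.
Split into bytes (most-significant first): BA 44 AE 7B 13 8C 5D 0D.
Little-endian stores the least-significant byte at the lowest address.
So at ascending addresses the bytes are 0D 5D 8C 13 7B AE 44 BA.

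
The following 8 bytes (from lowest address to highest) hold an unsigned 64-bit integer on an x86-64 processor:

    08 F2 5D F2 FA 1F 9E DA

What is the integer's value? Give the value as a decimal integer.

15753063709257101832

Little-endian: lowest address holds the least-significant byte.
Reassemble most-significant byte first: DA 9E 1F FA F2 5D F2 08 → 0xDA9E1FFAF25DF208.
0xDA9E1FFAF25DF208 = 15753063709257101832.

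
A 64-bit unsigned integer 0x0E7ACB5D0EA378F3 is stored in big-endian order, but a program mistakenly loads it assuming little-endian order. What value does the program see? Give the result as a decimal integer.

Stored big-endian, the bytes at ascending addresses are 0E 7A CB 5D 0E A3 78 F3.
Read back as little-endian, the first byte is least significant, giving 0xF378A30E5DCB7A0E.
0xF378A30E5DCB7A0E = 17543951630520252942.

17543951630520252942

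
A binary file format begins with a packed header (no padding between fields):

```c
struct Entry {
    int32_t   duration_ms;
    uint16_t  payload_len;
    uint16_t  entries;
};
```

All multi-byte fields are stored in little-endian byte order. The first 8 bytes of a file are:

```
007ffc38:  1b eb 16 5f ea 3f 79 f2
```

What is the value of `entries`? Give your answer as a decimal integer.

`entries` follows `duration_ms` (4 B), `payload_len` (2 B), so it starts at offset 4 + 2 = 6 and occupies 2 bytes.
Bytes at offsets 6..7: 79 F2.
In little-endian order the low byte comes first in memory.
Reassemble most-significant byte first: F2 79 → 0xF279.
0xF279 = 62073.

62073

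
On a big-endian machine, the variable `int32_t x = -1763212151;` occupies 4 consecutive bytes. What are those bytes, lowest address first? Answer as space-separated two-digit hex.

Two's complement of -1763212151 in 32 bits: 1763212151 = 0x69187B77; invert → 0x96E78488; add 1 → 0x96E78489.
Split into bytes (most-significant first): 96 E7 84 89.
In big-endian order the high byte comes first in memory.
So the memory order matches the most-significant-first order: 96 E7 84 89.

96 E7 84 89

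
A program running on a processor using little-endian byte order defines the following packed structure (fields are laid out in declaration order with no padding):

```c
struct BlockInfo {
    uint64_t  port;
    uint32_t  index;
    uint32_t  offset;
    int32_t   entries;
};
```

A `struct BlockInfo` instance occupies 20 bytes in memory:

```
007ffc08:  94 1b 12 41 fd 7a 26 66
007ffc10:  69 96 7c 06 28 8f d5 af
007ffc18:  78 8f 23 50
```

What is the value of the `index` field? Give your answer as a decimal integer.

`index` follows `port` (8 bytes), so it starts at byte offset 8 and occupies 4 bytes.
Bytes at offsets 8..11: 69 96 7C 06.
In little-endian order the low byte comes first in memory.
Reassemble most-significant byte first: 06 7C 96 69 → 0x067C9669.
0x067C9669 = 108828265.

108828265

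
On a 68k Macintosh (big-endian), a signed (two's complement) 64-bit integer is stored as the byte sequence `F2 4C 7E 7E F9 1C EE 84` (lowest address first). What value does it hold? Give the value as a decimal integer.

-987275134490579324

Big-endian stores the most-significant byte at the lowest address.
The bytes are already most-significant first: 0xF24C7E7EF91CEE84.
Top bit is set, so as a signed 64-bit value this is 0xF24C7E7EF91CEE84 − 2^64 = -987275134490579324.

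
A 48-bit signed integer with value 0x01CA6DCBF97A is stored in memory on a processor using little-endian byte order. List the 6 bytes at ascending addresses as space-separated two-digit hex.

7A F9 CB 6D CA 01

Split into bytes (most-significant first): 01 CA 6D CB F9 7A.
Little-endian: lowest address holds the least-significant byte.
So at ascending addresses the bytes are 7A F9 CB 6D CA 01.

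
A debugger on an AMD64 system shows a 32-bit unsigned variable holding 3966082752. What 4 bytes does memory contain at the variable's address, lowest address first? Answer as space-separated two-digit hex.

C0 9E 65 EC

3966082752 in hexadecimal, padded to 32 bits, is 0xEC659EC0.
Split into bytes (most-significant first): EC 65 9E C0.
Little-endian: lowest address holds the least-significant byte.
So at ascending addresses the bytes are C0 9E 65 EC.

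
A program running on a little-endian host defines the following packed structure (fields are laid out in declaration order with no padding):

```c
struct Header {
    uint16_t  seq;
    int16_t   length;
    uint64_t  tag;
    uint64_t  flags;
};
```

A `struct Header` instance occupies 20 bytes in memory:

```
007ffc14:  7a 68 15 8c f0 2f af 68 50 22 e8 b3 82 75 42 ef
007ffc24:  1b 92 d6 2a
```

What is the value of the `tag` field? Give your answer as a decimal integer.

12963649256135012336

`tag` follows `seq` (2 B), `length` (2 B), so it starts at offset 2 + 2 = 4 and occupies 8 bytes.
Bytes at offsets 4..11: F0 2F AF 68 50 22 E8 B3.
Little-endian stores the least-significant byte at the lowest address.
Reassemble most-significant byte first: B3 E8 22 50 68 AF 2F F0 → 0xB3E8225068AF2FF0.
0xB3E8225068AF2FF0 = 12963649256135012336.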